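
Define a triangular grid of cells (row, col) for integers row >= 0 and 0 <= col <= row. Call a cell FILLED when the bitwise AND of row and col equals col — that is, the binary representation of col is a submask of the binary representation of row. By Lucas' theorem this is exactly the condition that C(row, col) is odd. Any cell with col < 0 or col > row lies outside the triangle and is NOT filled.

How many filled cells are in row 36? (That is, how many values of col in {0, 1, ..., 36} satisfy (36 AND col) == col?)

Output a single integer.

36 in binary = 100100
popcount(36) = number of 1-bits in 100100 = 2
A col c satisfies (36 AND c) == c iff every set bit of c is also set in 36; each of the 2 set bits of 36 can independently be on or off in c.
count = 2^2 = 4

Answer: 4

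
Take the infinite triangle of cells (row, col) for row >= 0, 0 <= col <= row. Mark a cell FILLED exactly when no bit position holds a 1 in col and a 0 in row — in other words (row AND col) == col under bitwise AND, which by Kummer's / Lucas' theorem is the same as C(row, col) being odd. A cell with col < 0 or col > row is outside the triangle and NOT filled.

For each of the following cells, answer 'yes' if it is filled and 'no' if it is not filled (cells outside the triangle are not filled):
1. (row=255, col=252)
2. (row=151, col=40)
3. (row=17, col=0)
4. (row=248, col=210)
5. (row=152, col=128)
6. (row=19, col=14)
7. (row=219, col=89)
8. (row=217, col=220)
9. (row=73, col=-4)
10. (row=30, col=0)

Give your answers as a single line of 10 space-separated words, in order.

(255,252): row=0b11111111, col=0b11111100, row AND col = 0b11111100 = 252; 252 == 252 -> filled
(151,40): row=0b10010111, col=0b101000, row AND col = 0b0 = 0; 0 != 40 -> empty
(17,0): row=0b10001, col=0b0, row AND col = 0b0 = 0; 0 == 0 -> filled
(248,210): row=0b11111000, col=0b11010010, row AND col = 0b11010000 = 208; 208 != 210 -> empty
(152,128): row=0b10011000, col=0b10000000, row AND col = 0b10000000 = 128; 128 == 128 -> filled
(19,14): row=0b10011, col=0b1110, row AND col = 0b10 = 2; 2 != 14 -> empty
(219,89): row=0b11011011, col=0b1011001, row AND col = 0b1011001 = 89; 89 == 89 -> filled
(217,220): col outside [0, 217] -> not filled
(73,-4): col outside [0, 73] -> not filled
(30,0): row=0b11110, col=0b0, row AND col = 0b0 = 0; 0 == 0 -> filled

Answer: yes no yes no yes no yes no no yes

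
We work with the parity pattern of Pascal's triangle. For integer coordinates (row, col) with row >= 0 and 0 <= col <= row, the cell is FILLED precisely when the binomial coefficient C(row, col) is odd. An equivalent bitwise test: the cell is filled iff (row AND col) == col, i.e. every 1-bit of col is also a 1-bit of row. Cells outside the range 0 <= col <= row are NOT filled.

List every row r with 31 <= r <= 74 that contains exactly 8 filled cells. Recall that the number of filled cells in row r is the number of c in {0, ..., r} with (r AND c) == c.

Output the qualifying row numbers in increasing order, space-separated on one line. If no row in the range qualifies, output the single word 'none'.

Row r has 2^popcount(r) filled cells, so we need popcount(r) = log2(8) = 3.
Scan r = 31..74 and keep those with exactly 3 one-bits:
r=31=11111 popcount=5 -> skip
r=32=100000 popcount=1 -> skip
r=33=100001 popcount=2 -> skip
r=34=100010 popcount=2 -> skip
r=35=100011 popcount=3 -> KEEP
r=36=100100 popcount=2 -> skip
r=37=100101 popcount=3 -> KEEP
r=38=100110 popcount=3 -> KEEP
r=39=100111 popcount=4 -> skip
r=40=101000 popcount=2 -> skip
r=41=101001 popcount=3 -> KEEP
r=42=101010 popcount=3 -> KEEP
r=43=101011 popcount=4 -> skip
r=44=101100 popcount=3 -> KEEP
r=45=101101 popcount=4 -> skip
r=46=101110 popcount=4 -> skip
r=47=101111 popcount=5 -> skip
r=48=110000 popcount=2 -> skip
r=49=110001 popcount=3 -> KEEP
r=50=110010 popcount=3 -> KEEP
r=51=110011 popcount=4 -> skip
r=52=110100 popcount=3 -> KEEP
r=53=110101 popcount=4 -> skip
r=54=110110 popcount=4 -> skip
r=55=110111 popcount=5 -> skip
r=56=111000 popcount=3 -> KEEP
r=57=111001 popcount=4 -> skip
r=58=111010 popcount=4 -> skip
r=59=111011 popcount=5 -> skip
r=60=111100 popcount=4 -> skip
r=61=111101 popcount=5 -> skip
r=62=111110 popcount=5 -> skip
r=63=111111 popcount=6 -> skip
r=64=1000000 popcount=1 -> skip
r=65=1000001 popcount=2 -> skip
r=66=1000010 popcount=2 -> skip
r=67=1000011 popcount=3 -> KEEP
r=68=1000100 popcount=2 -> skip
r=69=1000101 popcount=3 -> KEEP
r=70=1000110 popcount=3 -> KEEP
r=71=1000111 popcount=4 -> skip
r=72=1001000 popcount=2 -> skip
r=73=1001001 popcount=3 -> KEEP
r=74=1001010 popcount=3 -> KEEP
Kept rows: 35 37 38 41 42 44 49 50 52 56 67 69 70 73 74

Answer: 35 37 38 41 42 44 49 50 52 56 67 69 70 73 74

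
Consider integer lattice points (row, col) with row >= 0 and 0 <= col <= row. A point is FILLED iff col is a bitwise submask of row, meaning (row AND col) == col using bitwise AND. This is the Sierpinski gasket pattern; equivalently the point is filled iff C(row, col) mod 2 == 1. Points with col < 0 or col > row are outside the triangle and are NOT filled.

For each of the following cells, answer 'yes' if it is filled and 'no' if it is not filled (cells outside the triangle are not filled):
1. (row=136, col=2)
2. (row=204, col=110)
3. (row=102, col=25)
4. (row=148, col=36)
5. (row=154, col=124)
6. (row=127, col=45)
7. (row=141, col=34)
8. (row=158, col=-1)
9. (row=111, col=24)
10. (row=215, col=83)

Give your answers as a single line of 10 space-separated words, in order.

(136,2): row=0b10001000, col=0b10, row AND col = 0b0 = 0; 0 != 2 -> empty
(204,110): row=0b11001100, col=0b1101110, row AND col = 0b1001100 = 76; 76 != 110 -> empty
(102,25): row=0b1100110, col=0b11001, row AND col = 0b0 = 0; 0 != 25 -> empty
(148,36): row=0b10010100, col=0b100100, row AND col = 0b100 = 4; 4 != 36 -> empty
(154,124): row=0b10011010, col=0b1111100, row AND col = 0b11000 = 24; 24 != 124 -> empty
(127,45): row=0b1111111, col=0b101101, row AND col = 0b101101 = 45; 45 == 45 -> filled
(141,34): row=0b10001101, col=0b100010, row AND col = 0b0 = 0; 0 != 34 -> empty
(158,-1): col outside [0, 158] -> not filled
(111,24): row=0b1101111, col=0b11000, row AND col = 0b1000 = 8; 8 != 24 -> empty
(215,83): row=0b11010111, col=0b1010011, row AND col = 0b1010011 = 83; 83 == 83 -> filled

Answer: no no no no no yes no no no yes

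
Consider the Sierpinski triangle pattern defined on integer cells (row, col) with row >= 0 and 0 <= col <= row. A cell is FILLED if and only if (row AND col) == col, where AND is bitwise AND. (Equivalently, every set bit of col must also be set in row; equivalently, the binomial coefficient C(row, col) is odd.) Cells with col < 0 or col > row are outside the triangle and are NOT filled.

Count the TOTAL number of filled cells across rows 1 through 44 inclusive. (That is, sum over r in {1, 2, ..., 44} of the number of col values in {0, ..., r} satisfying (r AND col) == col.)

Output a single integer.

Answer: 340

Derivation:
r1=1 pc1: +2 =2
r2=10 pc1: +2 =4
r3=11 pc2: +4 =8
r4=100 pc1: +2 =10
r5=101 pc2: +4 =14
r6=110 pc2: +4 =18
r7=111 pc3: +8 =26
r8=1000 pc1: +2 =28
r9=1001 pc2: +4 =32
r10=1010 pc2: +4 =36
r11=1011 pc3: +8 =44
r12=1100 pc2: +4 =48
r13=1101 pc3: +8 =56
r14=1110 pc3: +8 =64
r15=1111 pc4: +16 =80
r16=10000 pc1: +2 =82
r17=10001 pc2: +4 =86
r18=10010 pc2: +4 =90
r19=10011 pc3: +8 =98
r20=10100 pc2: +4 =102
r21=10101 pc3: +8 =110
r22=10110 pc3: +8 =118
r23=10111 pc4: +16 =134
r24=11000 pc2: +4 =138
r25=11001 pc3: +8 =146
r26=11010 pc3: +8 =154
r27=11011 pc4: +16 =170
r28=11100 pc3: +8 =178
r29=11101 pc4: +16 =194
r30=11110 pc4: +16 =210
r31=11111 pc5: +32 =242
r32=100000 pc1: +2 =244
r33=100001 pc2: +4 =248
r34=100010 pc2: +4 =252
r35=100011 pc3: +8 =260
r36=100100 pc2: +4 =264
r37=100101 pc3: +8 =272
r38=100110 pc3: +8 =280
r39=100111 pc4: +16 =296
r40=101000 pc2: +4 =300
r41=101001 pc3: +8 =308
r42=101010 pc3: +8 =316
r43=101011 pc4: +16 =332
r44=101100 pc3: +8 =340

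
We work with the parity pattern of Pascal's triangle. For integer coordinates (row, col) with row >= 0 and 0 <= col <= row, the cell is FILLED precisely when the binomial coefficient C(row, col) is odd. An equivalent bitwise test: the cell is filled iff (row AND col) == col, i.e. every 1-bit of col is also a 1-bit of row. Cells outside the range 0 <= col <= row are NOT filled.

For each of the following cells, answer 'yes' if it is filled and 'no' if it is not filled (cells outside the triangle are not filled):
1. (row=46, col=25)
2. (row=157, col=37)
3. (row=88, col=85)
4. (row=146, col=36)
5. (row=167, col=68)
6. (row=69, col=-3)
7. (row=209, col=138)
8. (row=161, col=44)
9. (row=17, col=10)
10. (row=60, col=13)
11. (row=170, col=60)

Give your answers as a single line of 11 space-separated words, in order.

Answer: no no no no no no no no no no no

Derivation:
(46,25): row=0b101110, col=0b11001, row AND col = 0b1000 = 8; 8 != 25 -> empty
(157,37): row=0b10011101, col=0b100101, row AND col = 0b101 = 5; 5 != 37 -> empty
(88,85): row=0b1011000, col=0b1010101, row AND col = 0b1010000 = 80; 80 != 85 -> empty
(146,36): row=0b10010010, col=0b100100, row AND col = 0b0 = 0; 0 != 36 -> empty
(167,68): row=0b10100111, col=0b1000100, row AND col = 0b100 = 4; 4 != 68 -> empty
(69,-3): col outside [0, 69] -> not filled
(209,138): row=0b11010001, col=0b10001010, row AND col = 0b10000000 = 128; 128 != 138 -> empty
(161,44): row=0b10100001, col=0b101100, row AND col = 0b100000 = 32; 32 != 44 -> empty
(17,10): row=0b10001, col=0b1010, row AND col = 0b0 = 0; 0 != 10 -> empty
(60,13): row=0b111100, col=0b1101, row AND col = 0b1100 = 12; 12 != 13 -> empty
(170,60): row=0b10101010, col=0b111100, row AND col = 0b101000 = 40; 40 != 60 -> empty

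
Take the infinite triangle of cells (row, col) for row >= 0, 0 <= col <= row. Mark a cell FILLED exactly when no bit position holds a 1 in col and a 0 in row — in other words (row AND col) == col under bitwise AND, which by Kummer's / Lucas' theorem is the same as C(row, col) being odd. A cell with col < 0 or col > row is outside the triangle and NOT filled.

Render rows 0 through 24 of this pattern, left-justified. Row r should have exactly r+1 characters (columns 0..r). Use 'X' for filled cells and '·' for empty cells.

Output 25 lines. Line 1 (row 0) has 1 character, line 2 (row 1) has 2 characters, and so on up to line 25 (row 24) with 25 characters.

Answer: X
XX
X·X
XXXX
X···X
XX··XX
X·X·X·X
XXXXXXXX
X·······X
XX······XX
X·X·····X·X
XXXX····XXXX
X···X···X···X
XX··XX··XX··XX
X·X·X·X·X·X·X·X
XXXXXXXXXXXXXXXX
X···············X
XX··············XX
X·X·············X·X
XXXX············XXXX
X···X···········X···X
XX··XX··········XX··XX
X·X·X·X·········X·X·X·X
XXXXXXXX········XXXXXXXX
X·······X·······X·······X

Derivation:
r0=0: X
r1=1: XX
r2=10: X·X
r3=11: XXXX
r4=100: X···X
r5=101: XX··XX
r6=110: X·X·X·X
r7=111: XXXXXXXX
r8=1000: X·······X
r9=1001: XX······XX
r10=1010: X·X·····X·X
r11=1011: XXXX····XXXX
r12=1100: X···X···X···X
r13=1101: XX··XX··XX··XX
r14=1110: X·X·X·X·X·X·X·X
r15=1111: XXXXXXXXXXXXXXXX
r16=10000: X···············X
r17=10001: XX··············XX
r18=10010: X·X·············X·X
r19=10011: XXXX············XXXX
r20=10100: X···X···········X···X
r21=10101: XX··XX··········XX··XX
r22=10110: X·X·X·X·········X·X·X·X
r23=10111: XXXXXXXX········XXXXXXXX
r24=11000: X·······X·······X·······X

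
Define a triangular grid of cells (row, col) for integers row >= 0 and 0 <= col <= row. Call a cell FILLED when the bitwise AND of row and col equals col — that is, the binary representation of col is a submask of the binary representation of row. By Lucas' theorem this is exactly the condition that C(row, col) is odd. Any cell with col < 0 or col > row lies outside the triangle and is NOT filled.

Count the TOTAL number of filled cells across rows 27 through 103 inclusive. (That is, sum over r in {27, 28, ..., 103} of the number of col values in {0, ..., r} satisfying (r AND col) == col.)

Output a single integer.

r27=11011 pc4: +16 =16
r28=11100 pc3: +8 =24
r29=11101 pc4: +16 =40
r30=11110 pc4: +16 =56
r31=11111 pc5: +32 =88
r32=100000 pc1: +2 =90
r33=100001 pc2: +4 =94
r34=100010 pc2: +4 =98
r35=100011 pc3: +8 =106
r36=100100 pc2: +4 =110
r37=100101 pc3: +8 =118
r38=100110 pc3: +8 =126
r39=100111 pc4: +16 =142
r40=101000 pc2: +4 =146
r41=101001 pc3: +8 =154
r42=101010 pc3: +8 =162
r43=101011 pc4: +16 =178
r44=101100 pc3: +8 =186
r45=101101 pc4: +16 =202
r46=101110 pc4: +16 =218
r47=101111 pc5: +32 =250
r48=110000 pc2: +4 =254
r49=110001 pc3: +8 =262
r50=110010 pc3: +8 =270
r51=110011 pc4: +16 =286
r52=110100 pc3: +8 =294
r53=110101 pc4: +16 =310
r54=110110 pc4: +16 =326
r55=110111 pc5: +32 =358
r56=111000 pc3: +8 =366
r57=111001 pc4: +16 =382
r58=111010 pc4: +16 =398
r59=111011 pc5: +32 =430
r60=111100 pc4: +16 =446
r61=111101 pc5: +32 =478
r62=111110 pc5: +32 =510
r63=111111 pc6: +64 =574
r64=1000000 pc1: +2 =576
r65=1000001 pc2: +4 =580
r66=1000010 pc2: +4 =584
r67=1000011 pc3: +8 =592
r68=1000100 pc2: +4 =596
r69=1000101 pc3: +8 =604
r70=1000110 pc3: +8 =612
r71=1000111 pc4: +16 =628
r72=1001000 pc2: +4 =632
r73=1001001 pc3: +8 =640
r74=1001010 pc3: +8 =648
r75=1001011 pc4: +16 =664
r76=1001100 pc3: +8 =672
r77=1001101 pc4: +16 =688
r78=1001110 pc4: +16 =704
r79=1001111 pc5: +32 =736
r80=1010000 pc2: +4 =740
r81=1010001 pc3: +8 =748
r82=1010010 pc3: +8 =756
r83=1010011 pc4: +16 =772
r84=1010100 pc3: +8 =780
r85=1010101 pc4: +16 =796
r86=1010110 pc4: +16 =812
r87=1010111 pc5: +32 =844
r88=1011000 pc3: +8 =852
r89=1011001 pc4: +16 =868
r90=1011010 pc4: +16 =884
r91=1011011 pc5: +32 =916
r92=1011100 pc4: +16 =932
r93=1011101 pc5: +32 =964
r94=1011110 pc5: +32 =996
r95=1011111 pc6: +64 =1060
r96=1100000 pc2: +4 =1064
r97=1100001 pc3: +8 =1072
r98=1100010 pc3: +8 =1080
r99=1100011 pc4: +16 =1096
r100=1100100 pc3: +8 =1104
r101=1100101 pc4: +16 =1120
r102=1100110 pc4: +16 =1136
r103=1100111 pc5: +32 =1168

Answer: 1168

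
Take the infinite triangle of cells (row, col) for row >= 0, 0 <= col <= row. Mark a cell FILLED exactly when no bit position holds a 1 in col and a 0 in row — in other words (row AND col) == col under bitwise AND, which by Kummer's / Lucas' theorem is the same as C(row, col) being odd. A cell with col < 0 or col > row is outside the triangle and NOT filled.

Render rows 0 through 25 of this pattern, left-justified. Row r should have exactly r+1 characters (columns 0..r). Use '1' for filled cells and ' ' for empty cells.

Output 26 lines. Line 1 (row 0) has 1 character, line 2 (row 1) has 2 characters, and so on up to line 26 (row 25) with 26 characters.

Answer: 1
11
1 1
1111
1   1
11  11
1 1 1 1
11111111
1       1
11      11
1 1     1 1
1111    1111
1   1   1   1
11  11  11  11
1 1 1 1 1 1 1 1
1111111111111111
1               1
11              11
1 1             1 1
1111            1111
1   1           1   1
11  11          11  11
1 1 1 1         1 1 1 1
11111111        11111111
1       1       1       1
11      11      11      11

Derivation:
r0=0: 1
r1=1: 11
r2=10: 1 1
r3=11: 1111
r4=100: 1   1
r5=101: 11  11
r6=110: 1 1 1 1
r7=111: 11111111
r8=1000: 1       1
r9=1001: 11      11
r10=1010: 1 1     1 1
r11=1011: 1111    1111
r12=1100: 1   1   1   1
r13=1101: 11  11  11  11
r14=1110: 1 1 1 1 1 1 1 1
r15=1111: 1111111111111111
r16=10000: 1               1
r17=10001: 11              11
r18=10010: 1 1             1 1
r19=10011: 1111            1111
r20=10100: 1   1           1   1
r21=10101: 11  11          11  11
r22=10110: 1 1 1 1         1 1 1 1
r23=10111: 11111111        11111111
r24=11000: 1       1       1       1
r25=11001: 11      11      11      11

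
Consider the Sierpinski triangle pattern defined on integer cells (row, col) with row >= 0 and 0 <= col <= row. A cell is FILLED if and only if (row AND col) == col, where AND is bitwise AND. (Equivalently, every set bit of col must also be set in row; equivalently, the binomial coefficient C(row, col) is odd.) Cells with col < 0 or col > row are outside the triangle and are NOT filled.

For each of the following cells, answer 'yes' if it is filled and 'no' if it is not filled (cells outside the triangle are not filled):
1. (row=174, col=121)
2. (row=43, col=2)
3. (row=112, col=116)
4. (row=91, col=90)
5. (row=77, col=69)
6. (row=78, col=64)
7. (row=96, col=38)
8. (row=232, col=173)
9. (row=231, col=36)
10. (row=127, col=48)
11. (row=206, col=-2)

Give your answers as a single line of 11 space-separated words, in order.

(174,121): row=0b10101110, col=0b1111001, row AND col = 0b101000 = 40; 40 != 121 -> empty
(43,2): row=0b101011, col=0b10, row AND col = 0b10 = 2; 2 == 2 -> filled
(112,116): col outside [0, 112] -> not filled
(91,90): row=0b1011011, col=0b1011010, row AND col = 0b1011010 = 90; 90 == 90 -> filled
(77,69): row=0b1001101, col=0b1000101, row AND col = 0b1000101 = 69; 69 == 69 -> filled
(78,64): row=0b1001110, col=0b1000000, row AND col = 0b1000000 = 64; 64 == 64 -> filled
(96,38): row=0b1100000, col=0b100110, row AND col = 0b100000 = 32; 32 != 38 -> empty
(232,173): row=0b11101000, col=0b10101101, row AND col = 0b10101000 = 168; 168 != 173 -> empty
(231,36): row=0b11100111, col=0b100100, row AND col = 0b100100 = 36; 36 == 36 -> filled
(127,48): row=0b1111111, col=0b110000, row AND col = 0b110000 = 48; 48 == 48 -> filled
(206,-2): col outside [0, 206] -> not filled

Answer: no yes no yes yes yes no no yes yes no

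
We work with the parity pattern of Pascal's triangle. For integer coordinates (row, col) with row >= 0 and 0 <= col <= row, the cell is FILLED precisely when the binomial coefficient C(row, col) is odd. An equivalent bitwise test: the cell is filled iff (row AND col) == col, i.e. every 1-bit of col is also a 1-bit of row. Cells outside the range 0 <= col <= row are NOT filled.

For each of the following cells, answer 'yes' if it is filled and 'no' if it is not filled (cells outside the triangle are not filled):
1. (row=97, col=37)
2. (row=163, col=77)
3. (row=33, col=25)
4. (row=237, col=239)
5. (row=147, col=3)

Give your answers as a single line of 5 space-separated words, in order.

Answer: no no no no yes

Derivation:
(97,37): row=0b1100001, col=0b100101, row AND col = 0b100001 = 33; 33 != 37 -> empty
(163,77): row=0b10100011, col=0b1001101, row AND col = 0b1 = 1; 1 != 77 -> empty
(33,25): row=0b100001, col=0b11001, row AND col = 0b1 = 1; 1 != 25 -> empty
(237,239): col outside [0, 237] -> not filled
(147,3): row=0b10010011, col=0b11, row AND col = 0b11 = 3; 3 == 3 -> filled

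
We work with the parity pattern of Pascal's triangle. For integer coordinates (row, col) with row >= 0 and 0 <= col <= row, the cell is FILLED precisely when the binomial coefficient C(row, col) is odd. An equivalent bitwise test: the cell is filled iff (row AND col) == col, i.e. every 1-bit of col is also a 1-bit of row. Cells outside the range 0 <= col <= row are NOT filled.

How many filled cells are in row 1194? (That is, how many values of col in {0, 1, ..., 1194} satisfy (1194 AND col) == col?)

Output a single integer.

1194 in binary = 10010101010
popcount(1194) = number of 1-bits in 10010101010 = 5
A col c satisfies (1194 AND c) == c iff every set bit of c is also set in 1194; each of the 5 set bits of 1194 can independently be on or off in c.
count = 2^5 = 32

Answer: 32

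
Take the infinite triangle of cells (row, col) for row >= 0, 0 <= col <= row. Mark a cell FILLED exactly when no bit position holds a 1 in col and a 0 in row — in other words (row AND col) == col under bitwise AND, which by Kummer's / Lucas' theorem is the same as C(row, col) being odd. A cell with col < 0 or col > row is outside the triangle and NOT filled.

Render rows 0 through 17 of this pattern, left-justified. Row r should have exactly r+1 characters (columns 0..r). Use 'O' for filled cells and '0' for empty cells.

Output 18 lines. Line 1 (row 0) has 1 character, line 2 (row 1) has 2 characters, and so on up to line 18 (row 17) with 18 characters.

Answer: O
OO
O0O
OOOO
O000O
OO00OO
O0O0O0O
OOOOOOOO
O0000000O
OO000000OO
O0O00000O0O
OOOO0000OOOO
O000O000O000O
OO00OO00OO00OO
O0O0O0O0O0O0O0O
OOOOOOOOOOOOOOOO
O000000000000000O
OO00000000000000OO

Derivation:
r0=0: O
r1=1: OO
r2=10: O0O
r3=11: OOOO
r4=100: O000O
r5=101: OO00OO
r6=110: O0O0O0O
r7=111: OOOOOOOO
r8=1000: O0000000O
r9=1001: OO000000OO
r10=1010: O0O00000O0O
r11=1011: OOOO0000OOOO
r12=1100: O000O000O000O
r13=1101: OO00OO00OO00OO
r14=1110: O0O0O0O0O0O0O0O
r15=1111: OOOOOOOOOOOOOOOO
r16=10000: O000000000000000O
r17=10001: OO00000000000000OO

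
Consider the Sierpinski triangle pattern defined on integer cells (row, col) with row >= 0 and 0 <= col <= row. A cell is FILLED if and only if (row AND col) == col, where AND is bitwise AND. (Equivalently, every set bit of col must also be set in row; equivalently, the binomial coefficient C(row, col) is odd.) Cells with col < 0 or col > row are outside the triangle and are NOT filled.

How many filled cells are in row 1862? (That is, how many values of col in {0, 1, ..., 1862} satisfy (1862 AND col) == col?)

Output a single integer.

Answer: 64

Derivation:
1862 in binary = 11101000110
popcount(1862) = number of 1-bits in 11101000110 = 6
A col c satisfies (1862 AND c) == c iff every set bit of c is also set in 1862; each of the 6 set bits of 1862 can independently be on or off in c.
count = 2^6 = 64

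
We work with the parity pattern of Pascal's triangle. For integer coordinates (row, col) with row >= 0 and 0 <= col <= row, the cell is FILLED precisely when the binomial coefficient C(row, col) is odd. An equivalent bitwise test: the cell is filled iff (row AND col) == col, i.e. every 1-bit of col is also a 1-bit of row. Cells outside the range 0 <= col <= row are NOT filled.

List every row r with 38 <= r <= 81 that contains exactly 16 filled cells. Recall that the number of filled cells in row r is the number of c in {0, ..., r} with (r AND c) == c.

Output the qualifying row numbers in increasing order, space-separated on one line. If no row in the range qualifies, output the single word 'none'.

Answer: 39 43 45 46 51 53 54 57 58 60 71 75 77 78

Derivation:
Row r has 2^popcount(r) filled cells, so we need popcount(r) = log2(16) = 4.
Scan r = 38..81 and keep those with exactly 4 one-bits:
r=38=100110 popcount=3 -> skip
r=39=100111 popcount=4 -> KEEP
r=40=101000 popcount=2 -> skip
r=41=101001 popcount=3 -> skip
r=42=101010 popcount=3 -> skip
r=43=101011 popcount=4 -> KEEP
r=44=101100 popcount=3 -> skip
r=45=101101 popcount=4 -> KEEP
r=46=101110 popcount=4 -> KEEP
r=47=101111 popcount=5 -> skip
r=48=110000 popcount=2 -> skip
r=49=110001 popcount=3 -> skip
r=50=110010 popcount=3 -> skip
r=51=110011 popcount=4 -> KEEP
r=52=110100 popcount=3 -> skip
r=53=110101 popcount=4 -> KEEP
r=54=110110 popcount=4 -> KEEP
r=55=110111 popcount=5 -> skip
r=56=111000 popcount=3 -> skip
r=57=111001 popcount=4 -> KEEP
r=58=111010 popcount=4 -> KEEP
r=59=111011 popcount=5 -> skip
r=60=111100 popcount=4 -> KEEP
r=61=111101 popcount=5 -> skip
r=62=111110 popcount=5 -> skip
r=63=111111 popcount=6 -> skip
r=64=1000000 popcount=1 -> skip
r=65=1000001 popcount=2 -> skip
r=66=1000010 popcount=2 -> skip
r=67=1000011 popcount=3 -> skip
r=68=1000100 popcount=2 -> skip
r=69=1000101 popcount=3 -> skip
r=70=1000110 popcount=3 -> skip
r=71=1000111 popcount=4 -> KEEP
r=72=1001000 popcount=2 -> skip
r=73=1001001 popcount=3 -> skip
r=74=1001010 popcount=3 -> skip
r=75=1001011 popcount=4 -> KEEP
r=76=1001100 popcount=3 -> skip
r=77=1001101 popcount=4 -> KEEP
r=78=1001110 popcount=4 -> KEEP
r=79=1001111 popcount=5 -> skip
r=80=1010000 popcount=2 -> skip
r=81=1010001 popcount=3 -> skip
Kept rows: 39 43 45 46 51 53 54 57 58 60 71 75 77 78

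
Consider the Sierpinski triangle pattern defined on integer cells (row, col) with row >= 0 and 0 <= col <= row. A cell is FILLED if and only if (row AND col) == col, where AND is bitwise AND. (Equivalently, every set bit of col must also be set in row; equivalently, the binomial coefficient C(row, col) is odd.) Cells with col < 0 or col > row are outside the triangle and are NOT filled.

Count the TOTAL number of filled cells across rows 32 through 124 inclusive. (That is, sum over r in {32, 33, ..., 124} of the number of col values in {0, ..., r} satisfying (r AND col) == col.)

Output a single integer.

r32=100000 pc1: +2 =2
r33=100001 pc2: +4 =6
r34=100010 pc2: +4 =10
r35=100011 pc3: +8 =18
r36=100100 pc2: +4 =22
r37=100101 pc3: +8 =30
r38=100110 pc3: +8 =38
r39=100111 pc4: +16 =54
r40=101000 pc2: +4 =58
r41=101001 pc3: +8 =66
r42=101010 pc3: +8 =74
r43=101011 pc4: +16 =90
r44=101100 pc3: +8 =98
r45=101101 pc4: +16 =114
r46=101110 pc4: +16 =130
r47=101111 pc5: +32 =162
r48=110000 pc2: +4 =166
r49=110001 pc3: +8 =174
r50=110010 pc3: +8 =182
r51=110011 pc4: +16 =198
r52=110100 pc3: +8 =206
r53=110101 pc4: +16 =222
r54=110110 pc4: +16 =238
r55=110111 pc5: +32 =270
r56=111000 pc3: +8 =278
r57=111001 pc4: +16 =294
r58=111010 pc4: +16 =310
r59=111011 pc5: +32 =342
r60=111100 pc4: +16 =358
r61=111101 pc5: +32 =390
r62=111110 pc5: +32 =422
r63=111111 pc6: +64 =486
r64=1000000 pc1: +2 =488
r65=1000001 pc2: +4 =492
r66=1000010 pc2: +4 =496
r67=1000011 pc3: +8 =504
r68=1000100 pc2: +4 =508
r69=1000101 pc3: +8 =516
r70=1000110 pc3: +8 =524
r71=1000111 pc4: +16 =540
r72=1001000 pc2: +4 =544
r73=1001001 pc3: +8 =552
r74=1001010 pc3: +8 =560
r75=1001011 pc4: +16 =576
r76=1001100 pc3: +8 =584
r77=1001101 pc4: +16 =600
r78=1001110 pc4: +16 =616
r79=1001111 pc5: +32 =648
r80=1010000 pc2: +4 =652
r81=1010001 pc3: +8 =660
r82=1010010 pc3: +8 =668
r83=1010011 pc4: +16 =684
r84=1010100 pc3: +8 =692
r85=1010101 pc4: +16 =708
r86=1010110 pc4: +16 =724
r87=1010111 pc5: +32 =756
r88=1011000 pc3: +8 =764
r89=1011001 pc4: +16 =780
r90=1011010 pc4: +16 =796
r91=1011011 pc5: +32 =828
r92=1011100 pc4: +16 =844
r93=1011101 pc5: +32 =876
r94=1011110 pc5: +32 =908
r95=1011111 pc6: +64 =972
r96=1100000 pc2: +4 =976
r97=1100001 pc3: +8 =984
r98=1100010 pc3: +8 =992
r99=1100011 pc4: +16 =1008
r100=1100100 pc3: +8 =1016
r101=1100101 pc4: +16 =1032
r102=1100110 pc4: +16 =1048
r103=1100111 pc5: +32 =1080
r104=1101000 pc3: +8 =1088
r105=1101001 pc4: +16 =1104
r106=1101010 pc4: +16 =1120
r107=1101011 pc5: +32 =1152
r108=1101100 pc4: +16 =1168
r109=1101101 pc5: +32 =1200
r110=1101110 pc5: +32 =1232
r111=1101111 pc6: +64 =1296
r112=1110000 pc3: +8 =1304
r113=1110001 pc4: +16 =1320
r114=1110010 pc4: +16 =1336
r115=1110011 pc5: +32 =1368
r116=1110100 pc4: +16 =1384
r117=1110101 pc5: +32 =1416
r118=1110110 pc5: +32 =1448
r119=1110111 pc6: +64 =1512
r120=1111000 pc4: +16 =1528
r121=1111001 pc5: +32 =1560
r122=1111010 pc5: +32 =1592
r123=1111011 pc6: +64 =1656
r124=1111100 pc5: +32 =1688

Answer: 1688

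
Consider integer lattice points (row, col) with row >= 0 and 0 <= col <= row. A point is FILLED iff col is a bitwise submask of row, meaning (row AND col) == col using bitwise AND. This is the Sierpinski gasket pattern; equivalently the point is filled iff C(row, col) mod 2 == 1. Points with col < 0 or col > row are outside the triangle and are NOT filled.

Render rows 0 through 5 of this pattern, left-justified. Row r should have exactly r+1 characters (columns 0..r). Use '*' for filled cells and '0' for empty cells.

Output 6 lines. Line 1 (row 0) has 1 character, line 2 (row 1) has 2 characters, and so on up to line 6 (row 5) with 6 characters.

Answer: *
**
*0*
****
*000*
**00**

Derivation:
r0=0: *
r1=1: **
r2=10: *0*
r3=11: ****
r4=100: *000*
r5=101: **00**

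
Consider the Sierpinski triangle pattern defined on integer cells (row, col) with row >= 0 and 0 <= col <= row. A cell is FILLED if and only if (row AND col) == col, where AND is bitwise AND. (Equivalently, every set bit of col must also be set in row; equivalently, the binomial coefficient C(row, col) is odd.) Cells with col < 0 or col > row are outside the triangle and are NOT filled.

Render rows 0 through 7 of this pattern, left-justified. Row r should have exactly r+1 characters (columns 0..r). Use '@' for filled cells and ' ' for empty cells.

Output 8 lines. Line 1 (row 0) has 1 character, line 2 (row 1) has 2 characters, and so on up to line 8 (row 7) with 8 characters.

Answer: @
@@
@ @
@@@@
@   @
@@  @@
@ @ @ @
@@@@@@@@

Derivation:
r0=0: @
r1=1: @@
r2=10: @ @
r3=11: @@@@
r4=100: @   @
r5=101: @@  @@
r6=110: @ @ @ @
r7=111: @@@@@@@@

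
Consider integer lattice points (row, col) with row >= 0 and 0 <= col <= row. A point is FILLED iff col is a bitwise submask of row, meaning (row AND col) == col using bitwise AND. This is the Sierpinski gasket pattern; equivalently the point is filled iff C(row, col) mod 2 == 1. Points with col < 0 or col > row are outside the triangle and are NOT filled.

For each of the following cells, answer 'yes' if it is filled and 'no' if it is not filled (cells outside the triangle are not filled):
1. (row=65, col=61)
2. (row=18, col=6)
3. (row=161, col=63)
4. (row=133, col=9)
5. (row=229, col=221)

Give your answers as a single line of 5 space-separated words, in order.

(65,61): row=0b1000001, col=0b111101, row AND col = 0b1 = 1; 1 != 61 -> empty
(18,6): row=0b10010, col=0b110, row AND col = 0b10 = 2; 2 != 6 -> empty
(161,63): row=0b10100001, col=0b111111, row AND col = 0b100001 = 33; 33 != 63 -> empty
(133,9): row=0b10000101, col=0b1001, row AND col = 0b1 = 1; 1 != 9 -> empty
(229,221): row=0b11100101, col=0b11011101, row AND col = 0b11000101 = 197; 197 != 221 -> empty

Answer: no no no no no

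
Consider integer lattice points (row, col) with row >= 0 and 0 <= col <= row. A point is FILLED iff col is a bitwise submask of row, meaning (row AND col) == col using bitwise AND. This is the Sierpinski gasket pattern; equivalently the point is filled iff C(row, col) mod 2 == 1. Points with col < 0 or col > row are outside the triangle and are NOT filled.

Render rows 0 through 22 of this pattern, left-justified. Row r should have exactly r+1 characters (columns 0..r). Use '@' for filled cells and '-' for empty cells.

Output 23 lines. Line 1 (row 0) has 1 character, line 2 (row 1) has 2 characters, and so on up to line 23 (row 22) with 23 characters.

r0=0: @
r1=1: @@
r2=10: @-@
r3=11: @@@@
r4=100: @---@
r5=101: @@--@@
r6=110: @-@-@-@
r7=111: @@@@@@@@
r8=1000: @-------@
r9=1001: @@------@@
r10=1010: @-@-----@-@
r11=1011: @@@@----@@@@
r12=1100: @---@---@---@
r13=1101: @@--@@--@@--@@
r14=1110: @-@-@-@-@-@-@-@
r15=1111: @@@@@@@@@@@@@@@@
r16=10000: @---------------@
r17=10001: @@--------------@@
r18=10010: @-@-------------@-@
r19=10011: @@@@------------@@@@
r20=10100: @---@-----------@---@
r21=10101: @@--@@----------@@--@@
r22=10110: @-@-@-@---------@-@-@-@

Answer: @
@@
@-@
@@@@
@---@
@@--@@
@-@-@-@
@@@@@@@@
@-------@
@@------@@
@-@-----@-@
@@@@----@@@@
@---@---@---@
@@--@@--@@--@@
@-@-@-@-@-@-@-@
@@@@@@@@@@@@@@@@
@---------------@
@@--------------@@
@-@-------------@-@
@@@@------------@@@@
@---@-----------@---@
@@--@@----------@@--@@
@-@-@-@---------@-@-@-@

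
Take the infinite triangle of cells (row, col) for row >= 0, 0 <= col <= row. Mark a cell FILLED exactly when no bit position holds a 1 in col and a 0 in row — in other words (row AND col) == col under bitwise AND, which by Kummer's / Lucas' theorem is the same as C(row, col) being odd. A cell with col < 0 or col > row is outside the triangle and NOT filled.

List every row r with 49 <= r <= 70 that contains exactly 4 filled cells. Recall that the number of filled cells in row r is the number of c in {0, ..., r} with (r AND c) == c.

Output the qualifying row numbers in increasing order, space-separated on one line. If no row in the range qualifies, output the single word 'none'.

Row r has 2^popcount(r) filled cells, so we need popcount(r) = log2(4) = 2.
Scan r = 49..70 and keep those with exactly 2 one-bits:
r=49=110001 popcount=3 -> skip
r=50=110010 popcount=3 -> skip
r=51=110011 popcount=4 -> skip
r=52=110100 popcount=3 -> skip
r=53=110101 popcount=4 -> skip
r=54=110110 popcount=4 -> skip
r=55=110111 popcount=5 -> skip
r=56=111000 popcount=3 -> skip
r=57=111001 popcount=4 -> skip
r=58=111010 popcount=4 -> skip
r=59=111011 popcount=5 -> skip
r=60=111100 popcount=4 -> skip
r=61=111101 popcount=5 -> skip
r=62=111110 popcount=5 -> skip
r=63=111111 popcount=6 -> skip
r=64=1000000 popcount=1 -> skip
r=65=1000001 popcount=2 -> KEEP
r=66=1000010 popcount=2 -> KEEP
r=67=1000011 popcount=3 -> skip
r=68=1000100 popcount=2 -> KEEP
r=69=1000101 popcount=3 -> skip
r=70=1000110 popcount=3 -> skip
Kept rows: 65 66 68

Answer: 65 66 68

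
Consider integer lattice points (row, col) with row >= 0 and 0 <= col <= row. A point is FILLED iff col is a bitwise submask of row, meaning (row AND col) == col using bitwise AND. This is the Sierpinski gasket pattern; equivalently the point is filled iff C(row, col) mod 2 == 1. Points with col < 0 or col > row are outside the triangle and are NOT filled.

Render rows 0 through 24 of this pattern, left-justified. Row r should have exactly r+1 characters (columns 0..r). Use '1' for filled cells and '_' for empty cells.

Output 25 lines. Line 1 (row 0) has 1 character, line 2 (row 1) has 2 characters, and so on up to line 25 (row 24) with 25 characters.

r0=0: 1
r1=1: 11
r2=10: 1_1
r3=11: 1111
r4=100: 1___1
r5=101: 11__11
r6=110: 1_1_1_1
r7=111: 11111111
r8=1000: 1_______1
r9=1001: 11______11
r10=1010: 1_1_____1_1
r11=1011: 1111____1111
r12=1100: 1___1___1___1
r13=1101: 11__11__11__11
r14=1110: 1_1_1_1_1_1_1_1
r15=1111: 1111111111111111
r16=10000: 1_______________1
r17=10001: 11______________11
r18=10010: 1_1_____________1_1
r19=10011: 1111____________1111
r20=10100: 1___1___________1___1
r21=10101: 11__11__________11__11
r22=10110: 1_1_1_1_________1_1_1_1
r23=10111: 11111111________11111111
r24=11000: 1_______1_______1_______1

Answer: 1
11
1_1
1111
1___1
11__11
1_1_1_1
11111111
1_______1
11______11
1_1_____1_1
1111____1111
1___1___1___1
11__11__11__11
1_1_1_1_1_1_1_1
1111111111111111
1_______________1
11______________11
1_1_____________1_1
1111____________1111
1___1___________1___1
11__11__________11__11
1_1_1_1_________1_1_1_1
11111111________11111111
1_______1_______1_______1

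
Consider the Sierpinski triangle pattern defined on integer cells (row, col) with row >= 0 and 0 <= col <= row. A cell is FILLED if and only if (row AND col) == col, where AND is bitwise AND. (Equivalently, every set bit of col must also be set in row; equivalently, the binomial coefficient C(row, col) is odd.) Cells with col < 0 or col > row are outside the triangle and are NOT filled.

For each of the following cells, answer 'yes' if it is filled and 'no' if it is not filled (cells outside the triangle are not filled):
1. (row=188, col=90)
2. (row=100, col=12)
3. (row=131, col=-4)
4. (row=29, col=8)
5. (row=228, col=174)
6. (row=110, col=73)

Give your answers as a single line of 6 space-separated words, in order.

Answer: no no no yes no no

Derivation:
(188,90): row=0b10111100, col=0b1011010, row AND col = 0b11000 = 24; 24 != 90 -> empty
(100,12): row=0b1100100, col=0b1100, row AND col = 0b100 = 4; 4 != 12 -> empty
(131,-4): col outside [0, 131] -> not filled
(29,8): row=0b11101, col=0b1000, row AND col = 0b1000 = 8; 8 == 8 -> filled
(228,174): row=0b11100100, col=0b10101110, row AND col = 0b10100100 = 164; 164 != 174 -> empty
(110,73): row=0b1101110, col=0b1001001, row AND col = 0b1001000 = 72; 72 != 73 -> empty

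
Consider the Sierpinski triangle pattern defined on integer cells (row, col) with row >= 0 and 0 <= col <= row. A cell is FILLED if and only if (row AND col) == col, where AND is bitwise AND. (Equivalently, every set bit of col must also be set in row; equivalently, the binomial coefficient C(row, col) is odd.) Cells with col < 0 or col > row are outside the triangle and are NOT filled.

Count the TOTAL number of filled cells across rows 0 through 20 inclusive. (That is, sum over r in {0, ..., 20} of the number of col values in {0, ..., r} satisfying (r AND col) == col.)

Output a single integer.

r0=0 pc0: +1 =1
r1=1 pc1: +2 =3
r2=10 pc1: +2 =5
r3=11 pc2: +4 =9
r4=100 pc1: +2 =11
r5=101 pc2: +4 =15
r6=110 pc2: +4 =19
r7=111 pc3: +8 =27
r8=1000 pc1: +2 =29
r9=1001 pc2: +4 =33
r10=1010 pc2: +4 =37
r11=1011 pc3: +8 =45
r12=1100 pc2: +4 =49
r13=1101 pc3: +8 =57
r14=1110 pc3: +8 =65
r15=1111 pc4: +16 =81
r16=10000 pc1: +2 =83
r17=10001 pc2: +4 =87
r18=10010 pc2: +4 =91
r19=10011 pc3: +8 =99
r20=10100 pc2: +4 =103

Answer: 103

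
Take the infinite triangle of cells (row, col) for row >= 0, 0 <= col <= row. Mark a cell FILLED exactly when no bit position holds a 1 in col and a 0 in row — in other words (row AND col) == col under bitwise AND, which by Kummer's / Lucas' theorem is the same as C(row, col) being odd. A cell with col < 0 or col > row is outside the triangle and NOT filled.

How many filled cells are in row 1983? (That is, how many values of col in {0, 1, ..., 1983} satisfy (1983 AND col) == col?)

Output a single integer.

1983 in binary = 11110111111
popcount(1983) = number of 1-bits in 11110111111 = 10
A col c satisfies (1983 AND c) == c iff every set bit of c is also set in 1983; each of the 10 set bits of 1983 can independently be on or off in c.
count = 2^10 = 1024

Answer: 1024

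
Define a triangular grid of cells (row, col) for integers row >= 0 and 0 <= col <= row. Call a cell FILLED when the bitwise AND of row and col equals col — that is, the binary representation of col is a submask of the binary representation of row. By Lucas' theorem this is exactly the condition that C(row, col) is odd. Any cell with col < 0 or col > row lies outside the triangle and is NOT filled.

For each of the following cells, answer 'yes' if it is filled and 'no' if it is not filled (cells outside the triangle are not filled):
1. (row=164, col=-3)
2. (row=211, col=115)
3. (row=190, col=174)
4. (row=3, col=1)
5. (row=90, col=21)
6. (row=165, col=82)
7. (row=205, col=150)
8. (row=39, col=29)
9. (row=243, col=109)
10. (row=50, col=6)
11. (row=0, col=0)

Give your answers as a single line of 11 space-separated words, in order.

Answer: no no yes yes no no no no no no yes

Derivation:
(164,-3): col outside [0, 164] -> not filled
(211,115): row=0b11010011, col=0b1110011, row AND col = 0b1010011 = 83; 83 != 115 -> empty
(190,174): row=0b10111110, col=0b10101110, row AND col = 0b10101110 = 174; 174 == 174 -> filled
(3,1): row=0b11, col=0b1, row AND col = 0b1 = 1; 1 == 1 -> filled
(90,21): row=0b1011010, col=0b10101, row AND col = 0b10000 = 16; 16 != 21 -> empty
(165,82): row=0b10100101, col=0b1010010, row AND col = 0b0 = 0; 0 != 82 -> empty
(205,150): row=0b11001101, col=0b10010110, row AND col = 0b10000100 = 132; 132 != 150 -> empty
(39,29): row=0b100111, col=0b11101, row AND col = 0b101 = 5; 5 != 29 -> empty
(243,109): row=0b11110011, col=0b1101101, row AND col = 0b1100001 = 97; 97 != 109 -> empty
(50,6): row=0b110010, col=0b110, row AND col = 0b10 = 2; 2 != 6 -> empty
(0,0): row=0b0, col=0b0, row AND col = 0b0 = 0; 0 == 0 -> filled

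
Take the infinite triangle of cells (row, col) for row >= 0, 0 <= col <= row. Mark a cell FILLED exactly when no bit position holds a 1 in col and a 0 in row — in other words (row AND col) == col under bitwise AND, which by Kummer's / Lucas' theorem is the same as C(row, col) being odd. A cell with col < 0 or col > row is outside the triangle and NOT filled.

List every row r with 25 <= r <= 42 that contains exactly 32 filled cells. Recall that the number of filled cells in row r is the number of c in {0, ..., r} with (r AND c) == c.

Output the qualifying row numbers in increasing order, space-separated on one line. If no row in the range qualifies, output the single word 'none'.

Answer: 31

Derivation:
Row r has 2^popcount(r) filled cells, so we need popcount(r) = log2(32) = 5.
Scan r = 25..42 and keep those with exactly 5 one-bits:
r=25=11001 popcount=3 -> skip
r=26=11010 popcount=3 -> skip
r=27=11011 popcount=4 -> skip
r=28=11100 popcount=3 -> skip
r=29=11101 popcount=4 -> skip
r=30=11110 popcount=4 -> skip
r=31=11111 popcount=5 -> KEEP
r=32=100000 popcount=1 -> skip
r=33=100001 popcount=2 -> skip
r=34=100010 popcount=2 -> skip
r=35=100011 popcount=3 -> skip
r=36=100100 popcount=2 -> skip
r=37=100101 popcount=3 -> skip
r=38=100110 popcount=3 -> skip
r=39=100111 popcount=4 -> skip
r=40=101000 popcount=2 -> skip
r=41=101001 popcount=3 -> skip
r=42=101010 popcount=3 -> skip
Kept rows: 31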